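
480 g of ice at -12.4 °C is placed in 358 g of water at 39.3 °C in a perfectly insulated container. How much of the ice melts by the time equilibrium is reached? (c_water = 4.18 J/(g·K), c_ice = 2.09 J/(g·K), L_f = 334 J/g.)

Heat available from the water dropping to 0 °C: 358×4.18×39.3 = 58810 J.
Of that, 480×2.09×12.4 = 12440 J goes to bring the ice to 0 °C, leaving 46370 J.
Fully melting the ice requires m_ice L_f = 480×334 = 160320 J.
46370 J < 160320 J, so only part of the ice melts and the system sits at 0 °C.
m_melt = 46370 / L_f = 138.8 g.

m_melted ≈ 139 g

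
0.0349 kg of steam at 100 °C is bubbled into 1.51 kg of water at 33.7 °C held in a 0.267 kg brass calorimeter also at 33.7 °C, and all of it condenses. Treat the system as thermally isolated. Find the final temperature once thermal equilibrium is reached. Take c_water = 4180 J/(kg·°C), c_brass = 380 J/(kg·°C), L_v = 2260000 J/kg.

T_f ≈ 47.2 °C

Sum of m c ΔT and latent-heat terms is zero:
steam→water at 100 °C releases m L_v = 0.0349×2260000 = 78874
  condensate cools 100→T: 0.0349×4180×(T − 100) = 145.88(T − 100)
  water warms: 1.51×4180×(T − 33.7) = 6311.8(T − 33.7)
  cup: 101.46(T − 33.7)
6559.1 T = 78874 + 14588 + 216127 = 309589
T ≈ 47.20 °C (< 100 °C, so full condensation is consistent).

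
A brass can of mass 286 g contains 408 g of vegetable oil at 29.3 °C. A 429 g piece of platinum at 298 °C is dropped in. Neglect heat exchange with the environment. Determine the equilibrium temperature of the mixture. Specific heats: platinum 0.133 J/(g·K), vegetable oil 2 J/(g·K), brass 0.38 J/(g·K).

T_f ≈ 44.9 °C

Let T be the final temperature. ΣQ_i = 0:
429·0.133·(T − 298) + 408·2·(T − 29.3) + 286·0.38·(T − 29.3) = 0
57.06(T − 298) + 816(T − 29.3) + 108.68(T − 29.3) = 0
981.74 T = 44096
T = 44096/981.74 ≈ 44.92 °C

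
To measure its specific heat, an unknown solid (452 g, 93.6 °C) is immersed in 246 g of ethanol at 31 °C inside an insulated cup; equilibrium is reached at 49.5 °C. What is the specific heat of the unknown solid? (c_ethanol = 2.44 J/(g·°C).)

Conservation of energy gives ΣQ = 0:
452×c×(49.5 − 93.6) + 246×2.44×(49.5 − 31) = 0
-19933 c = -11104
c = -11104/-19933 ≈ 0.5571 J/(g·°C)

c ≈ 0.557 J/(g·°C)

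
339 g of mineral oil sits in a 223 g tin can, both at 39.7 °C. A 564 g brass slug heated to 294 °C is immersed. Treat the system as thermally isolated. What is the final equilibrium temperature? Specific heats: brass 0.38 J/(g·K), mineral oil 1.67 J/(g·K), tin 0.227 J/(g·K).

T_f ≈ 105.3 °C

Conservation of energy gives ΣQ = 0:
564·0.38·(T − 294) + 339·1.67·(T − 39.7) + 223·0.227·(T − 39.7) = 0
831.07 T = 87495
T = 87495 / 831.07 = 105 °C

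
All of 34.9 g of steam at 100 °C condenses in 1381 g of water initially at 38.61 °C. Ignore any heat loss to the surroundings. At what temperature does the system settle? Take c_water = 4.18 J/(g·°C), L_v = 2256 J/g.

Heat gained plus heat lost sum to zero:
latent heat released on condensation: 34.9×2256 = 78734
  condensate cools 100→T: 34.9×4.18×(T − 100) = 145.88(T − 100)
  original water: 5772.6(T − 38.61)
5918.5 T = 78734 + 14588 + 222879 = 316202
T ≈ 53.43 °C, under the boiling point, so the assumption holds.

T_f ≈ 53.4 °C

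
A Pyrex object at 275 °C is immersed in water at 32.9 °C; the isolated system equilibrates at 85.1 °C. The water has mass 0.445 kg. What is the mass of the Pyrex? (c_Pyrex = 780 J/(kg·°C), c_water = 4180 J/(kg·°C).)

m ≈ 0.656 kg

Setting the total heat transfer to zero:
m×780×(85.1 − 275) + 0.445×4180×(85.1 − 32.9) = 0
-148122 m = -97097
m = -97097/-148122 ≈ 0.6555 kg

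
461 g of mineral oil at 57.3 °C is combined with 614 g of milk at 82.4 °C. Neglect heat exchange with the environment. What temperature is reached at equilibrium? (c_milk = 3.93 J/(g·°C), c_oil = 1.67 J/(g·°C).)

T_f ≈ 76.3 °C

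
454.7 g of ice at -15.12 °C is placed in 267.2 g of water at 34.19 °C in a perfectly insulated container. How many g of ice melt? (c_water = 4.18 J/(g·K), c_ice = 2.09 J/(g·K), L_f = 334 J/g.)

m_melted ≈ 71.3 g

Water can give up m c ΔT = 267.2·4.18·34.19 = 38187 J before reaching 0 °C.
Warming the ice to 0 °C takes 454.7·2.09·15.12 = 14369 J, leaving 23818 J for melting.
To melt every bit of ice: 454.7·334 = 151870 J.
Since 23818 < 151870 J, not all the ice melts; equilibrium is at 0 °C.
m_melt = 23818 / L_f = 71.31 g.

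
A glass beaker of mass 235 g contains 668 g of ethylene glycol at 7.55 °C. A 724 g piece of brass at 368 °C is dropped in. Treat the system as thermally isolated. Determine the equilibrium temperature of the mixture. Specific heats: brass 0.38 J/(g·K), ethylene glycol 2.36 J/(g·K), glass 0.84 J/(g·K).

T_f ≈ 55.9 °C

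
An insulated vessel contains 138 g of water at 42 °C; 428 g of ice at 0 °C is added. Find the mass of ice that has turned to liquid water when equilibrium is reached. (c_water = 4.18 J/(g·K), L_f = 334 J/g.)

Cooling the water to 0 °C releases 138×4.18×42 = 24227 J.
Melting all 428 g of ice would need 428×334 = 142952 J.
Since 24227 < 142952 J, not all the ice melts; equilibrium is at 0 °C.
m_melted×334 = 24227  ⇒  m_melted ≈ 72.54 g.

m_melted ≈ 72.5 g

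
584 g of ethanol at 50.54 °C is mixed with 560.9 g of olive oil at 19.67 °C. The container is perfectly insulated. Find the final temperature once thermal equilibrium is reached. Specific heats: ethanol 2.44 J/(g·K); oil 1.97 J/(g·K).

T_f ≈ 37.1 °C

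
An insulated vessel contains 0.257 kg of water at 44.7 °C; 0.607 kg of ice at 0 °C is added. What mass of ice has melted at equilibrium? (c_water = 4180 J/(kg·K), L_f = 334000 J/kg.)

Heat available from the water dropping to 0 °C: 0.257×4180×44.7 = 48019 J.
Fully melting the ice requires m_ice L_f = 0.607×334000 = 202738 J.
Since 48019 < 202738 J, not all the ice melts; equilibrium is at 0 °C.
m_melt = 48019 / L_f = 0.1438 kg.

m_melted ≈ 0.144 kg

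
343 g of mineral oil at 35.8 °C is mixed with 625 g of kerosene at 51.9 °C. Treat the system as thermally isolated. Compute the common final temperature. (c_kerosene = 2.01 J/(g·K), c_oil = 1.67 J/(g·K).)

T_f ≈ 46.9 °C

Conservation of energy gives ΣQ = 0:
625·2.01·(T − 51.9) + 343·1.67·(T − 35.8) = 0
1256.2(T − 51.9) + 572.81(T − 35.8) = 0
1829.1 T = 85706
T = 85706 / 1829.1 = 46.9 °C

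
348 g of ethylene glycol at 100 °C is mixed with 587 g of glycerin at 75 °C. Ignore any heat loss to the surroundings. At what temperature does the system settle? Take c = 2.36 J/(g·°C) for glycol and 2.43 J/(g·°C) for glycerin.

T_f = Σ m_i c_i T_i / Σ m_i c_i:
T_f = (821.28×100 + 1426.4×75) / (821.28 + 1426.4)
    = 189109 / 2247.7 ≈ 84.13 °C

T_f ≈ 84.1 °C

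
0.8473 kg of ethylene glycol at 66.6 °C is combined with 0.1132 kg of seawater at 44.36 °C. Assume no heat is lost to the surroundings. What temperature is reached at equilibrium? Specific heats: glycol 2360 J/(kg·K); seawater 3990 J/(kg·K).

T_f ≈ 62.5 °C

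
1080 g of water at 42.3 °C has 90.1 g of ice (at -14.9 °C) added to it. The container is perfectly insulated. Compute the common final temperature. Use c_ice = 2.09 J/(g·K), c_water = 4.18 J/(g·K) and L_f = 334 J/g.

Energy conservation, ΣQ = 0:
warm ice to 0 °C: 90.1·2.09·(0 − (-14.9)) = 2805.8; fusion: m_ice L_f = 90.1·334 = 30093; meltwater 0→T: 90.1·4.18·T = 376.62 T; water: 4514.4(T − 42.3)
4891 T = 190959 − 32899 = 158060
T ≈ 32.32 °C (positive, so assuming full melt was valid).

T_f ≈ 32.3 °C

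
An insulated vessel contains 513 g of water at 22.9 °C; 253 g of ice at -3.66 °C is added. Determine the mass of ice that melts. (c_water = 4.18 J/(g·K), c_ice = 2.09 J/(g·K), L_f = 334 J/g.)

m_melted ≈ 141 g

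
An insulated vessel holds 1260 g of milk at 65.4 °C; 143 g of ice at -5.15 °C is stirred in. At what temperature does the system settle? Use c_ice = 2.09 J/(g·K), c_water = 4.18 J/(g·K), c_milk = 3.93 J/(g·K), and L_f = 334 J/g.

T_f ≈ 49.5 °C

Let T be the final temperature. ΣQ_i = 0:
warm ice to 0 °C: 143×2.09×(0 − (-5.15)) = 1539.2
  latent heat to melt: 143×334 = 47762
  warm the meltwater: 597.74 T
  milk cools: 1260×3.93×(T − 65.4) = 4951.8(T − 65.4)
5549.5 T = 323848 − 49301 = 274547
T ≈ 49.47 °C. Since T > 0 °C, the all-ice-melts assumption holds.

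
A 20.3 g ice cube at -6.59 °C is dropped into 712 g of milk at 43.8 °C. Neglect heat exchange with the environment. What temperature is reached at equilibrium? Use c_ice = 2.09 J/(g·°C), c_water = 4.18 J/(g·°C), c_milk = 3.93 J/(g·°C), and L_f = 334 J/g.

T_f ≈ 40.1 °C

Let T be the final temperature. ΣQ_i = 0:
warm ice to 0 °C: 20.3×2.09×(0 − (-6.59)) = 279.59
  melt ice: 20.3×334 = 6780.2
  warm the meltwater: 84.85 T
  milk: 2798.2(T − 43.8)
2883 T = 122559 − 7059.8 = 115500
T ≈ 40.06 °C. Since T > 0 °C, the all-ice-melts assumption holds.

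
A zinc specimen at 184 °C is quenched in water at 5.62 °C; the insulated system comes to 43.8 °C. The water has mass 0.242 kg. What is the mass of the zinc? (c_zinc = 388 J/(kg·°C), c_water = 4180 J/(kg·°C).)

m ≈ 0.71 kg

Heat gained plus heat lost sum to zero:
m×388×(43.8 − 184) + 0.242×4180×(43.8 − 5.62) = 0
-54398 m = -38621
m = -38621/-54398 ≈ 0.71 kg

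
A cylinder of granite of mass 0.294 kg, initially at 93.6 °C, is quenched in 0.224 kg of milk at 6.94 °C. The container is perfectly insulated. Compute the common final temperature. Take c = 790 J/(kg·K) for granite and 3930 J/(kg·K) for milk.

T_f ≈ 25.0 °C

Conservation of energy gives ΣQ = 0:
0.294·790·(T − 93.6) + 0.224·3930·(T − 6.94) = 0
232.26(T − 93.6) + 880.32(T − 6.94) = 0
1112.6 T = 27849
T ≈ 25.03 °C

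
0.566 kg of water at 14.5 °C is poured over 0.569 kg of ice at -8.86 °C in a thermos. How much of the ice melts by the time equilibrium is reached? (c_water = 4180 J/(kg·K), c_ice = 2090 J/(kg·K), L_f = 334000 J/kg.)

Heat available from the water dropping to 0 °C: 0.566·4180·14.5 = 34305 J.
Of that, 0.569·2090·8.86 = 10536 J goes to bring the ice to 0 °C, leaving 23769 J.
To melt every bit of ice: 0.569·334000 = 190046 J.
Since 23769 < 190046 J, not all the ice melts; equilibrium is at 0 °C.
Mass melted = 23769/334000 ≈ 0.07116 kg.

m_melted ≈ 0.0712 kg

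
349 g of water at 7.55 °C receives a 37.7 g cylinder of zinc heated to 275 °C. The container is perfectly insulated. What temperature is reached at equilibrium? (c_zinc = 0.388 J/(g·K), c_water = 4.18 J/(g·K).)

Heat lost by the zinc equals heat gained by the water:
37.7·0.388·(275 − T) = 349·4.18·(T − 7.55)
14.63(275 − T) = 1458.8(T − 7.55)
1473.4 T = 15037  ⇒  T ≈ 10.21 °C

T_f ≈ 10.2 °C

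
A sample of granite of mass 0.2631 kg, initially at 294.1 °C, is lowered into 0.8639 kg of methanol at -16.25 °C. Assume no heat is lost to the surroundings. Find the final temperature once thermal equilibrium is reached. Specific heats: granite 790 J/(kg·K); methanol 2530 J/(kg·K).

T_f ≈ 10.7 °C

Set heat shed by the hot body equal to heat absorbed by the cold body:
0.2631*790*(294.1 − T) = 0.8639*2530*(T − (-16.25))
207.85(294.1 − T) = 2185.7(T − (-16.25))
2393.5 T = 25611  ⇒  T ≈ 10.70 °C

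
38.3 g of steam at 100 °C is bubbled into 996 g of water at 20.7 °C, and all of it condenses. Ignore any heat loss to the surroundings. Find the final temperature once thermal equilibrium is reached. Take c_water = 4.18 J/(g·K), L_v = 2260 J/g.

Conservation of energy gives ΣQ = 0:
latent heat released on condensation: 38.3×2260 = 86558
  condensed water 100 °C→T: 160.09(T − 100)
  water warms: 996×4.18×(T − 20.7) = 4163.3(T − 20.7)
4323.4 T = 86558 + 16009 + 86180 = 188747
T ≈ 43.66 °C — below 100 °C, confirming all the steam condensed.

T_f ≈ 43.7 °C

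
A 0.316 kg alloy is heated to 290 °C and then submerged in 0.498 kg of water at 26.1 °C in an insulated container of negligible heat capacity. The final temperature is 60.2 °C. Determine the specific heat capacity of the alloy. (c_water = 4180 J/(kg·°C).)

Conservation of energy gives ΣQ = 0:
0.316·c·(60.2 − 290) + 0.498·4180·(60.2 − 26.1) = 0
-72.62 c = -70984
c = -70984/-72.62 ≈ 977.5 J/(kg·°C)

c ≈ 978 J/(kg·°C)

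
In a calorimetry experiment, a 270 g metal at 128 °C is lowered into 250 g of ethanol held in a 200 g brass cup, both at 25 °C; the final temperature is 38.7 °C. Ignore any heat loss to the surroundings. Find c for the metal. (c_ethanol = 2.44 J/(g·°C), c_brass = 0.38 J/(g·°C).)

Conservation of energy gives ΣQ = 0:
270×c×(38.7 − 128) + 250×2.44×(38.7 − 25) + 200×0.38×(38.7 − 25) = 0
-24111 c = -9398.2
c = -9398.2/-24111 ≈ 0.3898 J/(g·°C)

c ≈ 0.39 J/(g·°C)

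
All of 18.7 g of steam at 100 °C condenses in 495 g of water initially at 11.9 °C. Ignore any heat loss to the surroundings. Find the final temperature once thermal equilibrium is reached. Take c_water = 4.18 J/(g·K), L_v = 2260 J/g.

Setting the total heat transfer to zero:
condense steam: −18.7×2260 = −42262
  condensed water 100 °C→T: 78.17(T − 100)
  water warms: 495×4.18×(T − 11.9) = 2069.1(T − 11.9)
2147.3 T = 42262 + 7816.6 + 24622 = 74701
T ≈ 34.79 °C, under the boiling point, so the assumption holds.

T_f ≈ 34.8 °C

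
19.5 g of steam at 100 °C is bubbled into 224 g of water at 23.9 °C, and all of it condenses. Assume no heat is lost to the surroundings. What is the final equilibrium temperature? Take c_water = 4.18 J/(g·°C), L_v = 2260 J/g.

T_f ≈ 73.3 °C

Setting the total heat transfer to zero:
steam→water at 100 °C releases m L_v = 19.5×2260 = 44070; condensate cools 100→T: 19.5×4.18×(T − 100) = 81.51(T − 100); water warms: 224×4.18×(T − 23.9) = 936.32(T − 23.9)
1017.8 T = 44070 + 8151 + 22378 = 74599
T ≈ 73.29 °C, under the boiling point, so the assumption holds.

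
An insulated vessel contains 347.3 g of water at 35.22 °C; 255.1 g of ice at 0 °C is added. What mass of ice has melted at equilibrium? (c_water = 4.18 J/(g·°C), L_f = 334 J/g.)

m_melted ≈ 153 g

Water can give up m c ΔT = 347.3·4.18·35.22 = 51129 J before reaching 0 °C.
Fully melting the ice requires m_ice L_f = 255.1·334 = 85203 J.
51129 J < 85203 J, so only part of the ice melts and the system sits at 0 °C.
Mass melted = 51129/334 ≈ 153.1 g.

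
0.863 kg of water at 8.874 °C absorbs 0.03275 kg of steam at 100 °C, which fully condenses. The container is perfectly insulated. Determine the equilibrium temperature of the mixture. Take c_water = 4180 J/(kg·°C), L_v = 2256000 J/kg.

Heat gained plus heat lost sum to zero:
condense steam: −0.03275·2256000 = −73884
  condensate cools 100→T: 0.03275·4180·(T − 100) = 136.9(T − 100)
  water warms: 0.863·4180·(T − 8.874) = 3607.3(T − 8.874)
3744.2 T = 73884 + 13690 + 32012 = 119585
T ≈ 31.94 °C, under the boiling point, so the assumption holds.

T_f ≈ 31.9 °C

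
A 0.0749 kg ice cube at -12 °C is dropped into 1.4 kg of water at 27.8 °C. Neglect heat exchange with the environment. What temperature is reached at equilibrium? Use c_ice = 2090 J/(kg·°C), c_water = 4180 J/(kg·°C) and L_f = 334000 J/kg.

T_f ≈ 22.0 °C

Sum of m c ΔT and latent-heat terms is zero:
ice -12→0 °C: 0.0749·2090·12 = 1878.5; latent heat to melt: 0.0749·334000 = 25017; meltwater 0→T: 0.0749·4180·T = 313.08 T; water cools: 1.4·4180·(T − 27.8) = 5852(T − 27.8)
6165.1 T = 162686 − 26895 = 135791
T ≈ 22.03 °C (positive, so assuming full melt was valid).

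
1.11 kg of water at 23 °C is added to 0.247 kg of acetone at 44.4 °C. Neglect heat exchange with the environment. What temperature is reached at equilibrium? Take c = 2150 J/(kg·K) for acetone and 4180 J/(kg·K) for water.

Setting the total heat transfer to zero:
0.247×2150×(T − 44.4) + 1.11×4180×(T − 23) = 0
531.05(T − 44.4) + 4639.8(T − 23) = 0
(531.05 + 4639.8) T = 531.05×44.4 + 4639.8×23
T = 130294 / 5170.9 = 25.2 °C

T_f ≈ 25.2 °C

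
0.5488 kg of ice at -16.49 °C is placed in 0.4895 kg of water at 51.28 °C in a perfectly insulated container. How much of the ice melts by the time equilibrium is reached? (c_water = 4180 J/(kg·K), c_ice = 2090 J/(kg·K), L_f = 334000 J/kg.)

m_melted ≈ 0.258 kg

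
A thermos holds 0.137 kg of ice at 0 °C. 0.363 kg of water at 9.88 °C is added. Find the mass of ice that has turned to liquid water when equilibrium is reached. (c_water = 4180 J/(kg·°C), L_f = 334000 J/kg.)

m_melted ≈ 0.0449 kg

Cooling the water to 0 °C releases 0.363·4180·9.88 = 14991 J.
To melt every bit of ice: 0.137·334000 = 45758 J.
That's not enough to melt it all — equilibrium is at 0 °C with ice remaining.
m_melted·334000 = 14991  ⇒  m_melted ≈ 0.04488 kg.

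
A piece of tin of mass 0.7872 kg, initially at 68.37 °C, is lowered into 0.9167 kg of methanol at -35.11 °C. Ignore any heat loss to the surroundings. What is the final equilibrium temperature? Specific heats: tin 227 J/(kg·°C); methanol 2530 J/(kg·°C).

T_f ≈ -27.7 °C

|Q_tin| = |Q_methanol|:
0.7872*227*(68.37 − T) = 0.9167*2530*(T − (-35.11))
178.69(68.37 − T) = 2319.3(T − (-35.11))
2497.9 T = -69212  ⇒  T ≈ -27.71 °C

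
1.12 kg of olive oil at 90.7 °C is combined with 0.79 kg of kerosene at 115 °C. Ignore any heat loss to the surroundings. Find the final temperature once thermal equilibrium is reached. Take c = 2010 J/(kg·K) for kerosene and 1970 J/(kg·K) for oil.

T_f ≈ 100.9 °C

|Q_kerosene| = |Q_oil|:
0.79·2010·(115 − T) = 1.12·1970·(T − 90.7)
1587.9(115 − T) = 2206.4(T − 90.7)
3794.3 T = 382729  ⇒  T ≈ 100.87 °C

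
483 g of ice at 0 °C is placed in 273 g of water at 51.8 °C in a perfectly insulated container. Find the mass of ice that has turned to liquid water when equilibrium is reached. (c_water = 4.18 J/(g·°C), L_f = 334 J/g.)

Water can give up m c ΔT = 273×4.18×51.8 = 59111 J before reaching 0 °C.
Fully melting the ice requires m_ice L_f = 483×334 = 161322 J.
That's not enough to melt it all — equilibrium is at 0 °C with ice remaining.
Mass melted = 59111/334 ≈ 177 g.

m_melted ≈ 177 g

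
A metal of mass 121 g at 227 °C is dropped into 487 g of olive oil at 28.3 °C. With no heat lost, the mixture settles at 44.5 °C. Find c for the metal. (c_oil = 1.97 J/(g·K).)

c ≈ 0.704 J/(g·K)

Heat lost by the metal = heat gained by the oil:
121·c·(227 − 44.5) = 487·1.97·(44.5 − 28.3)
22082 c = 15542  ⇒  c ≈ 0.7038 J/(g·K)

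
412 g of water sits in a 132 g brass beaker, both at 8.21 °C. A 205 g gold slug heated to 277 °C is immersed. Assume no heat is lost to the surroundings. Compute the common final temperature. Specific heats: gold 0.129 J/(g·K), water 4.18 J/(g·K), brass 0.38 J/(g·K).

Heat gained plus heat lost sum to zero:
205×0.129×(T − 277) + 412×4.18×(T − 8.21) + 132×0.38×(T − 8.21) = 0
1798.8 T = 21876
T ≈ 12.16 °C

T_f ≈ 12.2 °C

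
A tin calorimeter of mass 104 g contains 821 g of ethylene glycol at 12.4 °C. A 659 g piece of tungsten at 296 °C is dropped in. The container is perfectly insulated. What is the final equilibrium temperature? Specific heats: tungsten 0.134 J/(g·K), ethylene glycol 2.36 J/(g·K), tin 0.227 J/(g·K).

Let T be the final temperature. ΣQ_i = 0:
659*0.134*(T − 296) + 821*2.36*(T − 12.4) + 104*0.227*(T − 12.4) = 0
88.31(T − 296) + 1937.6(T − 12.4) + 23.61(T − 12.4) = 0
2049.5 T = 50457
T = 50457/2049.5 ≈ 24.62 °C

T_f ≈ 24.6 °C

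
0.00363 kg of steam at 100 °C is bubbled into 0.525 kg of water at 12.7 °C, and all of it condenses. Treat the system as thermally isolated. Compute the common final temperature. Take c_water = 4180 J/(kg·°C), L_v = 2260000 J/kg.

T_f ≈ 17.0 °C

Conservation of energy gives ΣQ = 0:
latent heat released on condensation: 0.00363×2260000 = 8203.8; condensate cools 100→T: 0.00363×4180×(T − 100) = 15.17(T − 100); original water: 2194.5(T − 12.7)
2209.7 T = 8203.8 + 1517.3 + 27870 = 37591
T ≈ 17.01 °C, under the boiling point, so the assumption holds.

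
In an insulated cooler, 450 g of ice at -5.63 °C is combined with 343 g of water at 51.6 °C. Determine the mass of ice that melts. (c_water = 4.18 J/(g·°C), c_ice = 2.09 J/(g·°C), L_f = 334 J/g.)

Heat available from the water dropping to 0 °C: 343×4.18×51.6 = 73981 J.
Of that, 450×2.09×5.63 = 5295 J goes to bring the ice to 0 °C, leaving 68686 J.
Fully melting the ice requires m_ice L_f = 450×334 = 150300 J.
That's not enough to melt it all — equilibrium is at 0 °C with ice remaining.
m_melted×334 = 68686  ⇒  m_melted ≈ 205.6 g.

m_melted ≈ 206 g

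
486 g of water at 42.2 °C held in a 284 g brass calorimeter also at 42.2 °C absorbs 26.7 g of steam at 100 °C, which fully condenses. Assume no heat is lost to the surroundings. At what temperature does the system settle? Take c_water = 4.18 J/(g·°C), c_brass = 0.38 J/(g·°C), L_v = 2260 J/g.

T_f ≈ 71.9 °C

Energy conservation, ΣQ = 0:
condense steam: −26.7×2260 = −60342
  condensed water 100 °C→T: 111.61(T − 100)
  original water: 2031.5(T − 42.2)
  cup: 107.92(T − 42.2)
2251 T = 60342 + 11161 + 90283 = 161785
T ≈ 71.87 °C — below 100 °C, confirming all the steam condensed.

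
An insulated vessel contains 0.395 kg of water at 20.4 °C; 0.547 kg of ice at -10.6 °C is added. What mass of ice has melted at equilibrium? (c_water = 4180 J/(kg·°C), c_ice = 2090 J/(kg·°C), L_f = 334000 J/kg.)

m_melted ≈ 0.0646 kg

Cooling the water to 0 °C releases 0.395·4180·20.4 = 33682 J.
Of that, 0.547·2090·10.6 = 12118 J goes to bring the ice to 0 °C, leaving 21564 J.
Melting all 0.547 kg of ice would need 0.547·334000 = 182698 J.
21564 J < 182698 J, so only part of the ice melts and the system sits at 0 °C.
m_melted·334000 = 21564  ⇒  m_melted ≈ 0.06456 kg.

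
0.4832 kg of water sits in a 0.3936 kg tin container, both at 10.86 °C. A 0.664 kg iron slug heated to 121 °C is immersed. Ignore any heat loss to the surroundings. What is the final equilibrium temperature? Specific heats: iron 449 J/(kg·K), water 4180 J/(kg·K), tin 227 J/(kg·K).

Heat gained plus heat lost sum to zero:
0.664×449×(T − 121) + 0.4832×4180×(T − 10.86) + 0.3936×227×(T − 10.86) = 0
298.14(T − 121) + 2019.8(T − 10.86) + 89.35(T − 10.86) = 0
(298.14 + 2019.8 + 89.35) T = 298.14×121 + 2019.8×10.86 + 89.35×10.86
T = 58980/2407.3 ≈ 24.50 °C

T_f ≈ 24.5 °C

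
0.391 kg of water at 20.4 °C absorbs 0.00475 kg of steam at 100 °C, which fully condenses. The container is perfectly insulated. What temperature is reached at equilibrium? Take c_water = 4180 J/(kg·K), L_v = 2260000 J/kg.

T_f ≈ 27.8 °C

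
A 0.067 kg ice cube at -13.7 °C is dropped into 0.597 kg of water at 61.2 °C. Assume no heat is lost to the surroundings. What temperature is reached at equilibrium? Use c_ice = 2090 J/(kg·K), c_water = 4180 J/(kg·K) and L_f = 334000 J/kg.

Let T be the final temperature. ΣQ_i = 0:
warm ice to 0 °C: 0.067·2090·(0 − (-13.7)) = 1918.4
  fusion: m_ice L_f = 0.067·334000 = 22378
  warm the meltwater: 280.06 T
  water cools: 0.597·4180·(T − 61.2) = 2495.5(T − 61.2)
2775.5 T = 152722 − 24296 = 128426
T ≈ 46.27 °C — above 0 °C, consistent with complete melting.

T_f ≈ 46.3 °C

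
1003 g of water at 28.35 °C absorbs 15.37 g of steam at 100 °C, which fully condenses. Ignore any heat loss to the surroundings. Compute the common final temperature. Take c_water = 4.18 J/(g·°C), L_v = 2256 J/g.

T_f ≈ 37.6 °C

Setting the total heat transfer to zero:
condense steam: −15.37×2256 = −34675
  condensed water 100 °C→T: 64.25(T − 100)
  original water: 4192.5(T − 28.35)
4256.8 T = 34675 + 6424.7 + 118859 = 159958
T ≈ 37.58 °C, under the boiling point, so the assumption holds.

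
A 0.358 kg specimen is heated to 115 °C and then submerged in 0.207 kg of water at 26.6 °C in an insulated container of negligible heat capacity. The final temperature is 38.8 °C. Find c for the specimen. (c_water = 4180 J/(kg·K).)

c ≈ 387 J/(kg·K)

m_s c (T_s − T_f) = m_water c_water (T_f − T_0):
0.358×c×(115 − 38.8) = 0.207×4180×(38.8 − 26.6)
27.28 c = 10556  ⇒  c ≈ 387 J/(kg·K)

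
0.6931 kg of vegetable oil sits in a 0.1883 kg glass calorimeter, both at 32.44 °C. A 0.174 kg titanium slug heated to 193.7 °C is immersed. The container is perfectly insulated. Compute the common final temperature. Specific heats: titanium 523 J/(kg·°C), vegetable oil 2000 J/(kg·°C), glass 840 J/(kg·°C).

T_f ≈ 41.4 °C

Let T be the final temperature. ΣQ_i = 0:
0.174*523*(T − 193.7) + 0.6931*2000*(T − 32.44) + 0.1883*840*(T − 32.44) = 0
91(T − 193.7) + 1386.2(T − 32.44) + 158.17(T − 32.44) = 0
1635.4 T = 67727
T ≈ 41.41 °C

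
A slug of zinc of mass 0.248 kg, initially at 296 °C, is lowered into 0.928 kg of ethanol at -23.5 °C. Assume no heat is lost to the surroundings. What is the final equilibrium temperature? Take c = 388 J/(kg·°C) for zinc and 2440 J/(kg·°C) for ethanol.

T_f ≈ -10.5 °C

Taking heat into each body as positive, Σ m c ΔT = 0:
0.248*388*(T − 296) + 0.928*2440*(T − (-23.5)) = 0
96.22(T − 296) + 2264.3(T − (-23.5)) = 0
(96.22 + 2264.3) T = 96.22*296 + 2264.3*(-23.5)
T = -24729 / 2360.5 = -10.5 °C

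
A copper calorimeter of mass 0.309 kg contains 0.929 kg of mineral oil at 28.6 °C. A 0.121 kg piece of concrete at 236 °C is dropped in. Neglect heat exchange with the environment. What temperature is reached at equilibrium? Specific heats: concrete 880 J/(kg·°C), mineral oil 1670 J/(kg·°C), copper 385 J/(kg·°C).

T_f is the heat-capacity-weighted average of the initial temperatures:
T_f = (106.48×236 + 1551.4×28.6 + 118.97×28.6) / (106.48 + 1551.4 + 118.97)
    = 72903 / 1776.9 ≈ 41.03 °C

T_f ≈ 41.0 °C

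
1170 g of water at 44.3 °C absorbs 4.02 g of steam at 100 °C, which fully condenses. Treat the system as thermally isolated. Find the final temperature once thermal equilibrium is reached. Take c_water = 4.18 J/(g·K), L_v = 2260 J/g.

Sum of m c ΔT and latent-heat terms is zero:
condense steam: −4.02·2260 = −9085.2
  condensed water 100 °C→T: 16.8(T − 100)
  water warms: 1170·4.18·(T − 44.3) = 4890.6(T − 44.3)
4907.4 T = 9085.2 + 1680.4 + 216654 = 227419
T ≈ 46.34 °C — below 100 °C, confirming all the steam condensed.

T_f ≈ 46.3 °C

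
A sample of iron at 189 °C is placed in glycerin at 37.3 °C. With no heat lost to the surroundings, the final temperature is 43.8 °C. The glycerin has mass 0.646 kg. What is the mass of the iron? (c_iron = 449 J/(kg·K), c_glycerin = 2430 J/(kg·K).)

Let T be the final temperature. ΣQ_i = 0:
m×449×(43.8 − 189) + 0.646×2430×(43.8 − 37.3) = 0
-65195 m = -10204
m = -10204/-65195 ≈ 0.1565 kg

m ≈ 0.157 kg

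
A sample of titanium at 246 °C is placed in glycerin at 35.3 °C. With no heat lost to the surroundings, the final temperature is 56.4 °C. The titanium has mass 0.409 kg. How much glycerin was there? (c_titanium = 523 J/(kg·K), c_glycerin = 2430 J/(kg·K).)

Conservation of energy gives ΣQ = 0:
0.409·523·(56.4 − 246) + m·2430·(56.4 − 35.3) = 0
51273 m = 40557
m = 40557/51273 ≈ 0.791 kg

m ≈ 0.791 kg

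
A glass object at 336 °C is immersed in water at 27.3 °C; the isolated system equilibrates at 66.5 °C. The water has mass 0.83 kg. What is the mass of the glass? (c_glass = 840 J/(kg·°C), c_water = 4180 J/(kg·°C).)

m ≈ 0.601 kg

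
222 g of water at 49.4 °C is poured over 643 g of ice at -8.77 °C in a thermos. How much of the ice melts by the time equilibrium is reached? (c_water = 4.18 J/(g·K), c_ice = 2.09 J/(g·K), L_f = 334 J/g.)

m_melted ≈ 102 g

Heat available from the water dropping to 0 °C: 222·4.18·49.4 = 45841 J.
Of that, 643·2.09·8.77 = 11786 J goes to bring the ice to 0 °C, leaving 34055 J.
Fully melting the ice requires m_ice L_f = 643·334 = 214762 J.
Since 34055 < 214762 J, not all the ice melts; equilibrium is at 0 °C.
Mass melted = 34055/334 ≈ 102 g.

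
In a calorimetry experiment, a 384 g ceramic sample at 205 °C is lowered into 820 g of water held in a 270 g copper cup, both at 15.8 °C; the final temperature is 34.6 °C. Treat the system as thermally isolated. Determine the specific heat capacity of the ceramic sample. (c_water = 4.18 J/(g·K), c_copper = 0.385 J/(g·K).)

c ≈ 1.01 J/(g·K)

Net heat exchanged in the isolated system is zero:
384×c×(34.6 − 205) + 820×4.18×(34.6 − 15.8) + 270×0.385×(34.6 − 15.8) = 0
-65434 c = -66393
c = -66393/-65434 ≈ 1.015 J/(g·K)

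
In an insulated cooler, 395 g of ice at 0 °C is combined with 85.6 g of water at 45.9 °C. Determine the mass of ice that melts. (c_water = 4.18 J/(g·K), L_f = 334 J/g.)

m_melted ≈ 49.2 g

Heat available from the water dropping to 0 °C: 85.6×4.18×45.9 = 16423 J.
To melt every bit of ice: 395×334 = 131930 J.
16423 J < 131930 J, so only part of the ice melts and the system sits at 0 °C.
m_melted×334 = 16423  ⇒  m_melted ≈ 49.17 g.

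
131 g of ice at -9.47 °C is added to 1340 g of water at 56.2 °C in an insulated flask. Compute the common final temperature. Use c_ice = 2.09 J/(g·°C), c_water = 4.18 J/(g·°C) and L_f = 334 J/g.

T_f ≈ 43.7 °C

Net heat exchanged in the isolated system is zero:
ice -9.47→0 °C: 131·2.09·9.47 = 2592.8; latent heat to melt: 131·334 = 43754; meltwater 0→T: 131·4.18·T = 547.58 T; water cools: 1340·4.18·(T − 56.2) = 5601.2(T − 56.2)
6148.8 T = 314787 − 46347 = 268441
T ≈ 43.66 °C (positive, so assuming full melt was valid).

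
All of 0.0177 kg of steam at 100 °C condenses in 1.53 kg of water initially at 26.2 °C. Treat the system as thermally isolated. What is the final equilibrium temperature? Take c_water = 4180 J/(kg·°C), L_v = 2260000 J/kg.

T_f ≈ 33.2 °C

Taking heat into each body as positive, Σ m c ΔT = 0:
condense steam: −0.0177·2260000 = −40002
  condensate cools 100→T: 0.0177·4180·(T − 100) = 73.99(T − 100)
  original water: 6395.4(T − 26.2)
6469.4 T = 40002 + 7398.6 + 167559 = 214960
T ≈ 33.23 °C, under the boiling point, so the assumption holds.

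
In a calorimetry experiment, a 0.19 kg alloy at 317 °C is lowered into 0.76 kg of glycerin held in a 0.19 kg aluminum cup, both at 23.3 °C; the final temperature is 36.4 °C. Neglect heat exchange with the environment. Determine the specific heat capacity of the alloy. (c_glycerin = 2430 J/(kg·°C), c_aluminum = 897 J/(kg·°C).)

c ≈ 496 J/(kg·°C)

Energy conservation, ΣQ = 0:
0.19·c·(36.4 − 317) + 0.76·2430·(36.4 − 23.3) + 0.19·897·(36.4 − 23.3) = 0
-53.31 c = -26426
c = -26426/-53.31 ≈ 495.7 J/(kg·°C)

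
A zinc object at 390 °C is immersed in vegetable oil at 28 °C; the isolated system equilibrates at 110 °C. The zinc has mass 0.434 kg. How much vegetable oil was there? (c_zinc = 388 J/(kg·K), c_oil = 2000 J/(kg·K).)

m ≈ 0.287 kg

Conservation of energy gives ΣQ = 0:
0.434×388×(110 − 390) + m×2000×(110 − 28) = 0
164000 m = 47150
m = 47150/164000 ≈ 0.2875 kg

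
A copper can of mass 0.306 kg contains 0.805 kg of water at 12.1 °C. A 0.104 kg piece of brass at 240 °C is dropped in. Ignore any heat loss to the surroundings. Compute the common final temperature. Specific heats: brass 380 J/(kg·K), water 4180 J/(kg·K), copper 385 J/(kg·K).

T_f = Σ m_i c_i T_i / Σ m_i c_i:
T_f = (39.52×240 + 3364.9×12.1 + 117.81×12.1) / (39.52 + 3364.9 + 117.81)
    = 51626 / 3522.2 ≈ 14.66 °C

T_f ≈ 14.7 °C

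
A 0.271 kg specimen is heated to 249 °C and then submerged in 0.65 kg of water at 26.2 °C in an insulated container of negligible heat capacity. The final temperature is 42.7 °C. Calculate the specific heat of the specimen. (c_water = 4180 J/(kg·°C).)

c ≈ 802 J/(kg·°C)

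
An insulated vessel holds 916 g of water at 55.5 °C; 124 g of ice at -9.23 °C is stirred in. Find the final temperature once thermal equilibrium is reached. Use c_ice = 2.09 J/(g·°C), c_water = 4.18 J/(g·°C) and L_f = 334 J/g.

T_f ≈ 38.8 °C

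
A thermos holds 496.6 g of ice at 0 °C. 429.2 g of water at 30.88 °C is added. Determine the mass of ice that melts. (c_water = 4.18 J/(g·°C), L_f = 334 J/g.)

Water can give up m c ΔT = 429.2×4.18×30.88 = 55400 J before reaching 0 °C.
Melting all 496.6 g of ice would need 496.6×334 = 165864 J.
55400 J < 165864 J, so only part of the ice melts and the system sits at 0 °C.
Mass melted = 55400/334 ≈ 165.9 g.

m_melted ≈ 166 g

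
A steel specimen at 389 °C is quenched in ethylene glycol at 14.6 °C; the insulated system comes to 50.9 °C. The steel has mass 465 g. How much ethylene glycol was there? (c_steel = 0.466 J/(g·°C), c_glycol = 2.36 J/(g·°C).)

Let T be the final temperature. ΣQ_i = 0:
465·0.466·(50.9 − 389) + m·2.36·(50.9 − 14.6) = 0
85.67 m = 73263
m = 73263/85.67 ≈ 855.2 g

m ≈ 855 g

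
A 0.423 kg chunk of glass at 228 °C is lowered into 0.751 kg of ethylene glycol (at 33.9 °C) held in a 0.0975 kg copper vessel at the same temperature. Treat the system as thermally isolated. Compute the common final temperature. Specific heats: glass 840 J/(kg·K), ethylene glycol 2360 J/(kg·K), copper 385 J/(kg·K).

T_f ≈ 65.8 °C

Taking heat into each body as positive, Σ m c ΔT = 0:
0.423*840*(T − 228) + 0.751*2360*(T − 33.9) + 0.0975*385*(T − 33.9) = 0
355.32(T − 228) + 1772.4(T − 33.9) + 37.54(T − 33.9) = 0
(355.32 + 1772.4 + 37.54) T = 355.32*228 + 1772.4*33.9 + 37.54*33.9
T ≈ 65.75 °C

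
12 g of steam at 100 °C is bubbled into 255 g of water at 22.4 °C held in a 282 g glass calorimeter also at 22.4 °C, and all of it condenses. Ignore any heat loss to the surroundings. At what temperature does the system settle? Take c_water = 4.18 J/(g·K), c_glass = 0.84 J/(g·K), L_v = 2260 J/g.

T_f ≈ 45.3 °C

Setting the total heat transfer to zero:
latent heat released on condensation: 12×2260 = 27120
  condensate cools 100→T: 12×4.18×(T − 100) = 50.16(T − 100)
  water warms: 255×4.18×(T − 22.4) = 1065.9(T − 22.4)
  cup: 236.88(T − 22.4)
1352.9 T = 27120 + 5016 + 29182 = 61318
T ≈ 45.32 °C (< 100 °C, so full condensation is consistent).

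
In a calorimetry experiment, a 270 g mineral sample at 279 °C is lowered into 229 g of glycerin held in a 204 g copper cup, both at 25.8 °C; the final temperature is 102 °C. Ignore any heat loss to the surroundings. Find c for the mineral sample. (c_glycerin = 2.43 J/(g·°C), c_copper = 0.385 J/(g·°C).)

c ≈ 1.01 J/(g·°C)

Setting the total heat transfer to zero:
270×c×(102 − 279) + 229×2.43×(102 − 25.8) + 204×0.385×(102 − 25.8) = 0
-47790 c = -48388
c = -48388/-47790 ≈ 1.013 J/(g·°C)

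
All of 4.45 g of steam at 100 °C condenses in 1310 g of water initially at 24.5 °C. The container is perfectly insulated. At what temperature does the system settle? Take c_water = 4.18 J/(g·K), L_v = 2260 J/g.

T_f ≈ 26.6 °C

Setting the total heat transfer to zero:
condense steam: −4.45·2260 = −10057; condensed water 100 °C→T: 18.6(T − 100); original water: 5475.8(T − 24.5)
5494.4 T = 10057 + 1860.1 + 134157 = 146074
T ≈ 26.59 °C — below 100 °C, confirming all the steam condensed.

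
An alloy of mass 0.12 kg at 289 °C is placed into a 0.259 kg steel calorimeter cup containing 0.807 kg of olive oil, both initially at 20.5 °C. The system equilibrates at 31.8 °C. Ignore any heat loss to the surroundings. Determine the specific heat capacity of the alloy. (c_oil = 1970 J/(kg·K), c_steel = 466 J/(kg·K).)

c ≈ 626 J/(kg·K)

Let T be the final temperature. ΣQ_i = 0:
0.12·c·(31.8 − 289) + 0.807·1970·(31.8 − 20.5) + 0.259·466·(31.8 − 20.5) = 0
-30.86 c = -19328
c = -19328/-30.86 ≈ 626.2 J/(kg·K)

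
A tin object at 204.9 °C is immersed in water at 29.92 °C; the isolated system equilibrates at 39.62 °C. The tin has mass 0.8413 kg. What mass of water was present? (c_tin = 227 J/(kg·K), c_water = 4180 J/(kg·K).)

|Q_tin| = |Q_water|:
0.8413×227×(204.9 − 39.62) = m×4180×(39.62 − 29.92)
40546 m = 31564  ⇒  m ≈ 0.7785 kg

m ≈ 0.778 kg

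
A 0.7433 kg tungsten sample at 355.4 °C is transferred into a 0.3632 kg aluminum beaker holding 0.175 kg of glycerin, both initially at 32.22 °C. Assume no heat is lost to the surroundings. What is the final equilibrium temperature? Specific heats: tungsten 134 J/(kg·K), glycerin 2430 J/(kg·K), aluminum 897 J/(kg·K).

T_f ≈ 70.1 °C

T_f is the heat-capacity-weighted average of the initial temperatures:
T_f = (99.6·355.4 + 425.25·32.22 + 325.79·32.22) / (99.6 + 425.25 + 325.79)
    = 59597 / 850.64 ≈ 70.06 °C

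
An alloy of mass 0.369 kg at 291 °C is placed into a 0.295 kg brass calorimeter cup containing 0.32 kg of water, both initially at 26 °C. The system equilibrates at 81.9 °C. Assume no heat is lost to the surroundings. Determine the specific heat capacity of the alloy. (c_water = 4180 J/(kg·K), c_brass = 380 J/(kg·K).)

c ≈ 1050 J/(kg·K)

Let T be the final temperature. ΣQ_i = 0:
0.369×c×(81.9 − 291) + 0.32×4180×(81.9 − 26) + 0.295×380×(81.9 − 26) = 0
-77.16 c = -81038
c = -81038/-77.16 ≈ 1050 J/(kg·K)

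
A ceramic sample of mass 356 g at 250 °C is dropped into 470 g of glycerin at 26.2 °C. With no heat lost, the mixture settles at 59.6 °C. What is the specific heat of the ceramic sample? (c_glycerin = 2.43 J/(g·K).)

c ≈ 0.563 J/(g·K)

Setting the total heat transfer to zero:
356×c×(59.6 − 250) + 470×2.43×(59.6 − 26.2) = 0
-67782 c = -38146
c = -38146/-67782 ≈ 0.5628 J/(g·K)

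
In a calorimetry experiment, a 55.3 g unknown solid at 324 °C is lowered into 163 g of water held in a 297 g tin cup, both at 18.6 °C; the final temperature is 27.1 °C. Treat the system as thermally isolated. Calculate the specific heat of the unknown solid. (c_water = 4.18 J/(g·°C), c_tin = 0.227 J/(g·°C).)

Let T be the final temperature. ΣQ_i = 0:
55.3·c·(27.1 − 324) + 163·4.18·(27.1 − 18.6) + 297·0.227·(27.1 − 18.6) = 0
-16419 c = -6364.5
c = -6364.5/-16419 ≈ 0.3876 J/(g·°C)

c ≈ 0.388 J/(g·°C)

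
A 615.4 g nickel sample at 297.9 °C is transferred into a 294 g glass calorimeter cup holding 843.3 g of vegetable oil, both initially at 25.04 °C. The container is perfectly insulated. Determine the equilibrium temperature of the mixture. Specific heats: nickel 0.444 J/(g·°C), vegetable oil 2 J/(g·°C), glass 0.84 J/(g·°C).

T_f = Σ m_i c_i T_i / Σ m_i c_i:
T_f = (273.24×297.9 + 1686.6×25.04 + 246.96×25.04) / (273.24 + 1686.6 + 246.96)
    = 129814 / 2206.8 ≈ 58.82 °C

T_f ≈ 58.8 °C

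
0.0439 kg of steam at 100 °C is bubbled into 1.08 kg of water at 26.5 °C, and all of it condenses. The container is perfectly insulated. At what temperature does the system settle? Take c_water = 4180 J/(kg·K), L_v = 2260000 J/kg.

Net heat exchanged in the isolated system is zero:
steam→water at 100 °C releases m L_v = 0.0439·2260000 = 99214
  condensed water 100 °C→T: 183.5(T − 100)
  original water: 4514.4(T − 26.5)
4697.9 T = 99214 + 18350 + 119632 = 237196
T ≈ 50.49 °C — below 100 °C, confirming all the steam condensed.

T_f ≈ 50.5 °C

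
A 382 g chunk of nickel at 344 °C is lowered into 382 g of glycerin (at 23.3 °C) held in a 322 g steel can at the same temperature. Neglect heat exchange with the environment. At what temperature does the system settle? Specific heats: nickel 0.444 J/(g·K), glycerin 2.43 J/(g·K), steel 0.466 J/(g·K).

T_f ≈ 66.9 °C

Taking heat into each body as positive, Σ m c ΔT = 0:
382·0.444·(T − 344) + 382·2.43·(T − 23.3) + 322·0.466·(T − 23.3) = 0
169.61(T − 344) + 928.26(T − 23.3) + 150.05(T − 23.3) = 0
1247.9 T = 83470
T = 83470 / 1247.9 = 66.9 °C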